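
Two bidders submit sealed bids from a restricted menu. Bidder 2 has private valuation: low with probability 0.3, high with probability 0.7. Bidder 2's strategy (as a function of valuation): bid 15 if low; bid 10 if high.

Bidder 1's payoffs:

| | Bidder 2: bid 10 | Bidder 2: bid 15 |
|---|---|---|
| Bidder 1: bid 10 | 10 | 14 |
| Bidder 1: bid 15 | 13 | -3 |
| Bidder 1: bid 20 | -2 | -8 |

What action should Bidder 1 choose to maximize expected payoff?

E[bid 10] = 0.3·(14) + 0.7·(10) = 11.2
E[bid 15] = 0.3·(-3) + 0.7·(13) = 8.2
E[bid 20] = 0.3·(-8) + 0.7·(-2) = -3.8
Best response: bid 10 (11.2 is the largest).

bid 10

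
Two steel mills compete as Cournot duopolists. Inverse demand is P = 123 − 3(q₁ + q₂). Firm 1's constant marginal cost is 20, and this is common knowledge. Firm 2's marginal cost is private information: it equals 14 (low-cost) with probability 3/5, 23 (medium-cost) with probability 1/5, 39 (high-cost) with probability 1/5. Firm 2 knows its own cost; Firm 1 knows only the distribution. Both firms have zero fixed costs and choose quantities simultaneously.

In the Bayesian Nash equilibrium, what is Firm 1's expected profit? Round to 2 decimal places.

399.05

Each type of Firm 2 best-responds to q₁; Firm 1 best-responds to the expected q₂ over Firm 2's types.
Firm 2 with cost c maximizes (123 − 3(q₁+q₂) − c)·q₂, giving q₂(c) = (123 − c − 3q₁)/6.
E[c₂] = 3/5·14 + 1/5·23 + 1/5·39 = 20.8
Firm 1's FOC against E[q₂] yields q₁ = (123 − 2·20 + E[c₂])/9 = (123 − 40 + 20.8)/9 = 11.5333.
E[P] = 123 − 3·(q₁ + E[q₂]) = 54.6; Firm 1's expected profit = (E[P] − 20)·q₁ = (54.6 − 20)·11.5333 = 399.053.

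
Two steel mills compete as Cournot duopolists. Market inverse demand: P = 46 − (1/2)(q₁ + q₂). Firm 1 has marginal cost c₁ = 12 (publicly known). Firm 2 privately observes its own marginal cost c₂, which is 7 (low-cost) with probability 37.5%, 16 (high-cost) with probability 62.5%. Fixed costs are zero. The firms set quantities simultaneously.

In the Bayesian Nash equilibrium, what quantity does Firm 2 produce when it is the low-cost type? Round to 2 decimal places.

Each type of Firm 2 best-responds to q₁; Firm 1 best-responds to the expected q₂ over Firm 2's types.
Firm 2 with cost c maximizes (46 − (1/2)(q₁+q₂) − c)·q₂, giving q₂(c) = (46 − c − (1/2)q₁).
E[c₂] = 0.375·7 + 0.625·16 = 12.625
Firm 1's FOC against E[q₂] yields q₁ = (46 − 2·12 + E[c₂])/(3/2) = (46 − 24 + 12.625)/(3/2) = 23.0833.
q₂(low-cost) = (46 − 7 − (1/2)·23.0833) = 27.4583.

27.46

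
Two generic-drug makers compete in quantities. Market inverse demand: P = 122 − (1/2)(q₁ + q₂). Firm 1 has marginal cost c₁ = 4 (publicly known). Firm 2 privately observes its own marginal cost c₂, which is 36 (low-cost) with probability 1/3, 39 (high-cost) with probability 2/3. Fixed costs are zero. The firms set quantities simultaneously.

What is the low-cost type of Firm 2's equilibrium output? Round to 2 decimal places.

Type-c best response for Firm 2: q₂(c) = (122 − c) − q₁/2.
Firm 1 maximizes expected profit; its first-order condition is 122 − q₁ − (1/2)E[q₂] − 4 = 0.
Substituting E[q₂] and solving: E[c₂] = 38, so q₁ = (122 − 2·4 + 38)/(3/2) = 101.333.
q₂(low-cost) = (122 − 36 − (1/2)·101.333) = 35.3333.

35.33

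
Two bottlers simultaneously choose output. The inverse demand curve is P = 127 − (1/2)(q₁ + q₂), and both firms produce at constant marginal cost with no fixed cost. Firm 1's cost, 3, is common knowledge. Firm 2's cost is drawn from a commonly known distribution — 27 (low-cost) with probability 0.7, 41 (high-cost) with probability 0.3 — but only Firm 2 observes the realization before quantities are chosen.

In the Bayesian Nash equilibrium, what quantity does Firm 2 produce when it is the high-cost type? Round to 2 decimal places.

Type-c best response for Firm 2: q₂(c) = (127 − c) − q₁/2.
Firm 1 maximizes expected profit; its first-order condition is 127 − q₁ − (1/2)E[q₂] − 3 = 0.
Substituting E[q₂] and solving: E[c₂] = 31.2, so q₁ = (127 − 2·3 + 31.2)/(3/2) = 101.467.
q₂(high-cost) = (127 − 41 − (1/2)·101.467) = 35.2667.

35.27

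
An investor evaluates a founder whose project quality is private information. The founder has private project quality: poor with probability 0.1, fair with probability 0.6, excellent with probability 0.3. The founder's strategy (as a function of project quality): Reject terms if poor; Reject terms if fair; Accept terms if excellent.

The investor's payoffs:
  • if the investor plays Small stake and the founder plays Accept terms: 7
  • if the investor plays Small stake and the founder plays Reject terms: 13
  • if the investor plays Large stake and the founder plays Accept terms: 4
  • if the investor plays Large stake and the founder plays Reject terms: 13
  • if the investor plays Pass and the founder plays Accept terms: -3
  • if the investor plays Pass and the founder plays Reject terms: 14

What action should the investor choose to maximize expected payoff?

Small stake

E[Small stake] = 0.1·(13) + 0.6·(13) + 0.3·(7) = 11.2
E[Large stake] = 0.1·(13) + 0.6·(13) + 0.3·(4) = 10.3
E[Pass] = 0.1·(14) + 0.6·(14) + 0.3·(-3) = 8.9
Best response: Small stake (11.2 is the largest).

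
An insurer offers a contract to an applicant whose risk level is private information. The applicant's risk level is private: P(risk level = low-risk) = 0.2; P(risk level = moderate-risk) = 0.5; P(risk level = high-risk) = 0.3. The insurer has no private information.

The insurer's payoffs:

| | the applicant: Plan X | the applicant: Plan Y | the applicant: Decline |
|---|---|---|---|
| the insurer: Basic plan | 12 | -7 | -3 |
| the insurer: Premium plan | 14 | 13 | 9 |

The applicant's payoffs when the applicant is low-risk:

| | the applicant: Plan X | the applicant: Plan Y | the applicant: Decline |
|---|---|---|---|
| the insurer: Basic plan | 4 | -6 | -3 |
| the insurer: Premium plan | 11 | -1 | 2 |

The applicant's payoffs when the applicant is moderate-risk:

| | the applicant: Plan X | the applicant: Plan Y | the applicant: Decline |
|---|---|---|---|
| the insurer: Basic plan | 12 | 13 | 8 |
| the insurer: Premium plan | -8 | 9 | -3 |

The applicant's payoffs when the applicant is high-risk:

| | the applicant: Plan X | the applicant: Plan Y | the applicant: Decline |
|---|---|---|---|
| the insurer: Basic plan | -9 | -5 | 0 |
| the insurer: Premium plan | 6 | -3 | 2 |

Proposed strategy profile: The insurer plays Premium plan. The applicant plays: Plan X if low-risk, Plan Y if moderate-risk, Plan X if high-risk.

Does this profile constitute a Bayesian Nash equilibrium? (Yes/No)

The insurer plays Premium plan: E[Premium plan] = 0.2·(14) + 0.5·(13) + 0.3·(14) = 13.5; E[Basic plan] = 2.5. Best-responding. ✓
The applicant (risk level low-risk), facing Premium plan: Plan X gives 11, Plan Y gives -1, Decline gives 2. Proposed Plan X is best. ✓
The applicant (risk level moderate-risk), facing Premium plan: Plan X gives -8, Plan Y gives 9, Decline gives -3. Proposed Plan Y is best. ✓
The applicant (risk level high-risk), facing Premium plan: Plan X gives 6, Plan Y gives -3, Decline gives 2. Proposed Plan X is best. ✓

Yes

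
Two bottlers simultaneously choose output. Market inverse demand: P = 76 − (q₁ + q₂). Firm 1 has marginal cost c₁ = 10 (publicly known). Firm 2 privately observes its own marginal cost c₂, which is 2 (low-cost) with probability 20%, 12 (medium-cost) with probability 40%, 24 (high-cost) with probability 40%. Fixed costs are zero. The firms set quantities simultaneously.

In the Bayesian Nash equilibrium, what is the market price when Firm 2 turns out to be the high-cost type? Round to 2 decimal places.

Firm 2 with cost c maximizes (76 − (q₁+q₂) − c)·q₂, giving q₂(c) = (76 − c − q₁)/2.
E[c₂] = 0.2·2 + 0.4·12 + 0.4·24 = 14.8
Firm 1's FOC against E[q₂] yields q₁ = (76 − 2·10 + E[c₂])/3 = (76 − 20 + 14.8)/3 = 23.6.
q₂(high-cost) = 14.2, so P = 76 − (23.6 + 14.2) = 38.2.

38.20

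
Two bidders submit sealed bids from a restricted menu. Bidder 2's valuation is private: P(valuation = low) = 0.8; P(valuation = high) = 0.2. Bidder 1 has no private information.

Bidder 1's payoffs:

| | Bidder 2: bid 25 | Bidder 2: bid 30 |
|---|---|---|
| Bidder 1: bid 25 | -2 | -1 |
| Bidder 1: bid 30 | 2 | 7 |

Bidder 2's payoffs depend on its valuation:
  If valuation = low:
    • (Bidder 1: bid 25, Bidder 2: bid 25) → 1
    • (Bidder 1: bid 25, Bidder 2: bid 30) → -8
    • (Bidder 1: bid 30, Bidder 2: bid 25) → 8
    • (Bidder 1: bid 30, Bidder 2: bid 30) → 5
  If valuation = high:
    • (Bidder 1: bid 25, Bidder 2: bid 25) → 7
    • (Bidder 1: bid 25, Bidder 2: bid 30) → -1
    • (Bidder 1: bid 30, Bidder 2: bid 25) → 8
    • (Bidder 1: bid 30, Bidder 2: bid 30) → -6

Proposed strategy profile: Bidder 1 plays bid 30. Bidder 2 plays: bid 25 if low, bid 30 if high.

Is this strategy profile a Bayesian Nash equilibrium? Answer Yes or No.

Bidder 1 plays bid 30: E[bid 30] = 0.8·(2) + 0.2·(7) = 3; E[bid 25] = -1.8. Best-responding. ✓
Bidder 2 (valuation low), facing bid 30: bid 25 gives 8, bid 30 gives 5. Proposed bid 25 is best. ✓
Bidder 2 (valuation high), facing bid 30: bid 25 gives 8, bid 30 gives -6. Proposed bid 30 is not best — profitable deviation exists. ✗

No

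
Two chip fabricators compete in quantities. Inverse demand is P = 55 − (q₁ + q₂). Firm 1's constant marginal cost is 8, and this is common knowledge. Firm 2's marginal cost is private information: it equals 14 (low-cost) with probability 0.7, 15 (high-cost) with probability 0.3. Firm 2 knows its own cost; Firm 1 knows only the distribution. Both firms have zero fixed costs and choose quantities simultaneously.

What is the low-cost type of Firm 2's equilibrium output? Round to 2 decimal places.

Firm 2 with cost c maximizes (55 − (q₁+q₂) − c)·q₂, giving q₂(c) = (55 − c − q₁)/2.
E[c₂] = 0.7·14 + 0.3·15 = 14.3
Firm 1's FOC against E[q₂] yields q₁ = (55 − 2·8 + E[c₂])/3 = (55 − 16 + 14.3)/3 = 17.7667.
q₂(low-cost) = (55 − 14 − 17.7667)/2 = 11.6167.

11.62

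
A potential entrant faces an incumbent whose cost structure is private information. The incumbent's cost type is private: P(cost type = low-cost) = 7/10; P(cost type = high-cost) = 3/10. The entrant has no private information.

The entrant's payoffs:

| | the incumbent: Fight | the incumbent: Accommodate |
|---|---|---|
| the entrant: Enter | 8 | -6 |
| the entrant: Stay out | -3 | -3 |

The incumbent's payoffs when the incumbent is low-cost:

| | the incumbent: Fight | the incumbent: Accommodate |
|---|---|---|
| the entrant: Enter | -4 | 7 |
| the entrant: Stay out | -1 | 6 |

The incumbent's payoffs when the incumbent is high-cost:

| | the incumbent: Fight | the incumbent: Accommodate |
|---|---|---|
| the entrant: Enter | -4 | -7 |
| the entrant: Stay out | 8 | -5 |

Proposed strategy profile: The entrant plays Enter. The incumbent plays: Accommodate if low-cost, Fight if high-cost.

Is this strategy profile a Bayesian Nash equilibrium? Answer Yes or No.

The entrant plays Enter: E[Enter] = 7/10·(-6) + 3/10·(8) = -9/5; E[Stay out] = -3. Best-responding. ✓
The incumbent (cost type low-cost), facing Enter: Fight gives -4, Accommodate gives 7. Proposed Accommodate is best. ✓
The incumbent (cost type high-cost), facing Enter: Fight gives -4, Accommodate gives -7. Proposed Fight is best. ✓

Yes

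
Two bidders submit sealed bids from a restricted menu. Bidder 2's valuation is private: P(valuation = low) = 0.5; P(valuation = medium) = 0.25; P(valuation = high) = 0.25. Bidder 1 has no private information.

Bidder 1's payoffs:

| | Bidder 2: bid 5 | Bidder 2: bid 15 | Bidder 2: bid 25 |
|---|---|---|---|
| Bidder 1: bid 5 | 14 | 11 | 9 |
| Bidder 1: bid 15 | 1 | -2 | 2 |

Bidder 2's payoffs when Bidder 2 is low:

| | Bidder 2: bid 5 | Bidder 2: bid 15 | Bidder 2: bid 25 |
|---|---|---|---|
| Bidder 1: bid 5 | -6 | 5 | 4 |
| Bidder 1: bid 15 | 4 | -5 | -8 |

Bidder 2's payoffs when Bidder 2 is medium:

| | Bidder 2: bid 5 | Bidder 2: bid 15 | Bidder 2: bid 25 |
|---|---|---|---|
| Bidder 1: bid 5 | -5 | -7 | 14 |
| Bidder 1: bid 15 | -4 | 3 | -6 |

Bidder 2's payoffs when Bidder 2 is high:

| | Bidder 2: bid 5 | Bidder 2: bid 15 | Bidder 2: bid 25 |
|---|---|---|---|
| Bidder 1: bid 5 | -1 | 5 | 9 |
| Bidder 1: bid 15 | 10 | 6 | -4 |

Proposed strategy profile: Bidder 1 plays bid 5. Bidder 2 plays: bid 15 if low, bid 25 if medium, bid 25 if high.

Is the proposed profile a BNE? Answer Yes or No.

Bidder 1 plays bid 5: E[bid 5] = 0.5·(11) + 0.25·(9) + 0.25·(9) = 10; E[bid 15] = 0. Best-responding. ✓
Bidder 2 (valuation low), facing bid 5: bid 5 gives -6, bid 15 gives 5, bid 25 gives 4. Proposed bid 15 is best. ✓
Bidder 2 (valuation medium), facing bid 5: bid 5 gives -5, bid 15 gives -7, bid 25 gives 14. Proposed bid 25 is best. ✓
Bidder 2 (valuation high), facing bid 5: bid 5 gives -1, bid 15 gives 5, bid 25 gives 9. Proposed bid 25 is best. ✓

Yes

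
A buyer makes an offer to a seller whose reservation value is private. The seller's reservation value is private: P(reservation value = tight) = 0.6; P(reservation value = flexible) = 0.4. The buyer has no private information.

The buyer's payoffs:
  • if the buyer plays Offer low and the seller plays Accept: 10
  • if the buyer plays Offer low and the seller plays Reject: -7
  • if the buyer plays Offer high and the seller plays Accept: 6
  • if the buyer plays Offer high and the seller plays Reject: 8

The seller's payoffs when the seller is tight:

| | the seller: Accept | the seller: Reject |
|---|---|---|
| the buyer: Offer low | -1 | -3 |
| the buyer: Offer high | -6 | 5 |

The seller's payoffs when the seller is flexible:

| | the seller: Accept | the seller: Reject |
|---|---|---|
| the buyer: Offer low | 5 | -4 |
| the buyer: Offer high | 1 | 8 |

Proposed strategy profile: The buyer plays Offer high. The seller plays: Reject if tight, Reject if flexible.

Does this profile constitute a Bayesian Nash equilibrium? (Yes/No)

A profile is a BNE iff every type of every player is best-responding given beliefs about the other side.
The buyer plays Offer high: E[Offer high] = 0.6·(8) + 0.4·(8) = 8; E[Offer low] = -7. Best-responding. ✓
The seller (reservation value tight), facing Offer high: Accept gives -6, Reject gives 5. Proposed Reject is best. ✓
The seller (reservation value flexible), facing Offer high: Accept gives 1, Reject gives 8. Proposed Reject is best. ✓

Yes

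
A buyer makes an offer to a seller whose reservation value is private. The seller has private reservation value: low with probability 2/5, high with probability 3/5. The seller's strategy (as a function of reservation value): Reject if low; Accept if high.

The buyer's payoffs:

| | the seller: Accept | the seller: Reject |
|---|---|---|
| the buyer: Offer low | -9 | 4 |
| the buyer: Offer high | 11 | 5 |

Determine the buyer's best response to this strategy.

Offer high

Compute the buyer's expected payoff for each action, taking the expectation over the seller's type.
E[Offer low] = 2/5·(4) + 3/5·(-9) = -19/5
E[Offer high] = 2/5·(5) + 3/5·(11) = 43/5
Best response: Offer high (43/5 is the largest).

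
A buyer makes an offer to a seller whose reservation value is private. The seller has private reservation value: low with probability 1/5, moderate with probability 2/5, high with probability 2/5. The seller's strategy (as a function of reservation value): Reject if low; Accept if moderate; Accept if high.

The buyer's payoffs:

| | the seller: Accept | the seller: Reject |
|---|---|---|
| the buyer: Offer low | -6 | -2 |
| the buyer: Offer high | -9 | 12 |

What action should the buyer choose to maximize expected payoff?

Compute the buyer's expected payoff for each action, taking the expectation over the seller's type.
E[Offer low] = 1/5·(-2) + 2/5·(-6) + 2/5·(-6) = -26/5
E[Offer high] = 1/5·(12) + 2/5·(-9) + 2/5·(-9) = -24/5
Best response: Offer high (-24/5 is the largest).

Offer high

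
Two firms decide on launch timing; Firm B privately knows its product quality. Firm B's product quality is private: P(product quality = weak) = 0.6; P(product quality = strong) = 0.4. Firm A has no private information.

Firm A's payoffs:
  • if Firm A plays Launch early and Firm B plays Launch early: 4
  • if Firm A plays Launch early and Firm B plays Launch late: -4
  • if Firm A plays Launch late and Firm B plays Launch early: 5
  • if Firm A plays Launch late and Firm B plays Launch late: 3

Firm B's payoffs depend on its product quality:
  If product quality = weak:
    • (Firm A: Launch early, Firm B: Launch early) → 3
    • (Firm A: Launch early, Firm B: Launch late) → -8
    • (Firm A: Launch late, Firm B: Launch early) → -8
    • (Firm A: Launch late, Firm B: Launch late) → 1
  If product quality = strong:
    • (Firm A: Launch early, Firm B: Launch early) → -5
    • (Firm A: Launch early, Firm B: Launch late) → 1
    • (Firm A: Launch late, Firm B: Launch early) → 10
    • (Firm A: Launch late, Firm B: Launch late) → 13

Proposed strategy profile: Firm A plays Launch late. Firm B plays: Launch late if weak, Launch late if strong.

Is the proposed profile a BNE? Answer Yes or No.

Firm A plays Launch late: E[Launch late] = 0.6·(3) + 0.4·(3) = 3; E[Launch early] = -4. Best-responding. ✓
Firm B (product quality weak), facing Launch late: Launch early gives -8, Launch late gives 1. Proposed Launch late is best. ✓
Firm B (product quality strong), facing Launch late: Launch early gives 10, Launch late gives 13. Proposed Launch late is best. ✓

Yes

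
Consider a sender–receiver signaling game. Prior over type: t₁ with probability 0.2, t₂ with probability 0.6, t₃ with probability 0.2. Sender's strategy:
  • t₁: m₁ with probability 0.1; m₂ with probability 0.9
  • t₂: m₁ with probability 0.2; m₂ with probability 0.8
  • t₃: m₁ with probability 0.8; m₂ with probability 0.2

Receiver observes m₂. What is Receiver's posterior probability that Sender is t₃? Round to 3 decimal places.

Apply Bayes' rule using the sender's strategy as the likelihood.
P(m₂) = 0.2·0.9 + 0.6·0.8 + 0.2·0.2 = 0.7
P(t₃ | m₂) = (0.2·0.2) / 0.7 = 0.04 / 0.7 = 0.0571429

0.057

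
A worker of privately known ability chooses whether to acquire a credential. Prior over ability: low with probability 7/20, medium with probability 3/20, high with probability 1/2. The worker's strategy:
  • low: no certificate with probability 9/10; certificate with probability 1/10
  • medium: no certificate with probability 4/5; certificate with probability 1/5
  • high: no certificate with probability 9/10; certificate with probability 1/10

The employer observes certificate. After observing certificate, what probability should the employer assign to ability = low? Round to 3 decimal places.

P(certificate) = (7/20)·(1/10) + (3/20)·(1/5) + (1/2)·(1/10) = 23/200
P(low | certificate) = ((7/20)·(1/10)) / (23/200) = (7/200) / (23/200) = 7/23

0.304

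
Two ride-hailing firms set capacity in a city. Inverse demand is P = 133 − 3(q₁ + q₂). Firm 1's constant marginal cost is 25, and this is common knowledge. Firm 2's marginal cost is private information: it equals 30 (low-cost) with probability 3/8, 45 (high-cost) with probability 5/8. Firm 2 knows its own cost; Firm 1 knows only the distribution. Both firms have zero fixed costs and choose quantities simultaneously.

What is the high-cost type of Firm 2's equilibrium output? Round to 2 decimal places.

Type-c best response for Firm 2: q₂(c) = (133 − c)/6 − q₁/2.
Firm 1 maximizes expected profit; its first-order condition is 133 − 6q₁ − 3E[q₂] − 25 = 0.
Substituting E[q₂] and solving: E[c₂] = 39.375, so q₁ = (133 − 2·25 + 39.375)/9 = 13.5972.
q₂(high-cost) = (133 − 45 − 3·13.5972)/6 = 7.86806.

7.87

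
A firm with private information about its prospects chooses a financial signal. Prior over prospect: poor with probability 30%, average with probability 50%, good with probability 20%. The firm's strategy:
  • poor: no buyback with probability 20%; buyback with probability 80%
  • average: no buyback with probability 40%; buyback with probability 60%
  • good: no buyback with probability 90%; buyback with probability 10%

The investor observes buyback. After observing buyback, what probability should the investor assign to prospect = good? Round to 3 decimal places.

P(buyback) = 0.3·0.8 + 0.5·0.6 + 0.2·0.1 = 0.56
P(good | buyback) = (0.2·0.1) / 0.56 = 0.02 / 0.56 = 0.0357143

0.036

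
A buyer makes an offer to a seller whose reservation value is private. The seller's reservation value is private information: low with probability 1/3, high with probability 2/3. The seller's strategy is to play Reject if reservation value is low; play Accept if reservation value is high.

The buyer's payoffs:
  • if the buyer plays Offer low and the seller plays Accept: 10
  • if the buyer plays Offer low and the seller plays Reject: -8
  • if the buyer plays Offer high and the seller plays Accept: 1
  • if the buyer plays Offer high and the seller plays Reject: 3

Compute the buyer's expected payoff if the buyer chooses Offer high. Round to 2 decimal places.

1.67

Take the expectation over the seller's reservation value, weighting each type's action by its prior probability.
E[Offer high] = 1/3·3 + 2/3·1 = 1 + 2/3 = 5/3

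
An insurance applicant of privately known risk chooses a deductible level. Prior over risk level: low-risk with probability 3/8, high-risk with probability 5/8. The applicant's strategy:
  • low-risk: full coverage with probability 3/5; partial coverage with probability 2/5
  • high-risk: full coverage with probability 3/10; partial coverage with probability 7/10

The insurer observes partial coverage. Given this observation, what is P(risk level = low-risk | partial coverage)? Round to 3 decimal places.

0.255

P(partial coverage) = (3/8)·(2/5) + (5/8)·(7/10) = 47/80
P(low-risk | partial coverage) = ((3/8)·(2/5)) / (47/80) = (3/20) / (47/80) = 12/47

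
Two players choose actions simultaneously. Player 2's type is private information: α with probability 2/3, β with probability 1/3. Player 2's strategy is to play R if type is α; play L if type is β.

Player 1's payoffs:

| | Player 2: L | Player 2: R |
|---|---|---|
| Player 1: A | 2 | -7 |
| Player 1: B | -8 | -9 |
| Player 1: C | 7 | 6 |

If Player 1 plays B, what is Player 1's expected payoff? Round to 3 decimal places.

E[B] = 2/3·(-9) + 1/3·(-8) = (-6) + (-8/3) = -26/3

-8.667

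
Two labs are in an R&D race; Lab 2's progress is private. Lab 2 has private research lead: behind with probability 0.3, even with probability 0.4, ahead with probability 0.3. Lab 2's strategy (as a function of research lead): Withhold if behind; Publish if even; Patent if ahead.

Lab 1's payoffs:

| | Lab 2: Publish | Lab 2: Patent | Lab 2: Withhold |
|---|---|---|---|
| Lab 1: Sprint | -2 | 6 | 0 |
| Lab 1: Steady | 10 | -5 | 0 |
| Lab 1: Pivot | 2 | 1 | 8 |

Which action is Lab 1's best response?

Pivot

Compute Lab 1's expected payoff for each action, taking the expectation over Lab 2's type.
E[Sprint] = 0.3·(0) + 0.4·(-2) + 0.3·(6) = 1
E[Steady] = 0.3·(0) + 0.4·(10) + 0.3·(-5) = 2.5
E[Pivot] = 0.3·(8) + 0.4·(2) + 0.3·(1) = 3.5
Best response: Pivot (3.5 is the largest).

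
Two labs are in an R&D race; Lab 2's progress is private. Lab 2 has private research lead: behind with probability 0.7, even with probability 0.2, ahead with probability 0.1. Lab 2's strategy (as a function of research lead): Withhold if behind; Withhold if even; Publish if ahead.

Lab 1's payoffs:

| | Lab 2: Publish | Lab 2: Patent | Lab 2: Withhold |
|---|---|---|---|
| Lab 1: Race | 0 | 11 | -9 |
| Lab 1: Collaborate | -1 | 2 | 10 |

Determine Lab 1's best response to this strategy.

Compute Lab 1's expected payoff for each action, taking the expectation over Lab 2's type.
E[Race] = 0.7·(-9) + 0.2·(-9) + 0.1·(0) = -8.1
E[Collaborate] = 0.7·(10) + 0.2·(10) + 0.1·(-1) = 8.9
Best response: Collaborate (8.9 is the largest).

Collaborate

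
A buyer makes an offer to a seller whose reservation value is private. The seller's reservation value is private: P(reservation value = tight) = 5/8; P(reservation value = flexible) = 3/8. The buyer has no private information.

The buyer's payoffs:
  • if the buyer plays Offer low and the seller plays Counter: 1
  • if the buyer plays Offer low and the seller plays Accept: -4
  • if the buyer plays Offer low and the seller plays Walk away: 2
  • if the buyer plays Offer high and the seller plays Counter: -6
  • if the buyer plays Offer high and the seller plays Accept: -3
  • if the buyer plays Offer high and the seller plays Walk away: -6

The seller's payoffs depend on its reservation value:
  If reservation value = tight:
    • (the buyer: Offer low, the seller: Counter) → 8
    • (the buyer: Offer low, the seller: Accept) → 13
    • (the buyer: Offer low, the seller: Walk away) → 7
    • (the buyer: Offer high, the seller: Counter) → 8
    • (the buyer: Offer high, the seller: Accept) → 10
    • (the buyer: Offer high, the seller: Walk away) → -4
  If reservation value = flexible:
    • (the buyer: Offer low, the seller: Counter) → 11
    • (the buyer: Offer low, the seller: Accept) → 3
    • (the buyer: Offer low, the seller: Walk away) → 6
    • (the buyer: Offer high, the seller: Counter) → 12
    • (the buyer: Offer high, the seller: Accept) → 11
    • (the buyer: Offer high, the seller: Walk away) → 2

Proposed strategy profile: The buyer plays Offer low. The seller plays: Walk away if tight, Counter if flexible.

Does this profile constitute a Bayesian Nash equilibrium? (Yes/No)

No

A profile is a BNE iff every type of every player is best-responding given beliefs about the other side.
The buyer plays Offer low: E[Offer low] = 5/8·(2) + 3/8·(1) = 13/8; E[Offer high] = -6. Best-responding. ✓
The seller (reservation value tight), facing Offer low: Counter gives 8, Accept gives 13, Walk away gives 7. Proposed Walk away is not best — profitable deviation exists. ✗
The seller (reservation value flexible), facing Offer low: Counter gives 11, Accept gives 3, Walk away gives 6. Proposed Counter is best. ✓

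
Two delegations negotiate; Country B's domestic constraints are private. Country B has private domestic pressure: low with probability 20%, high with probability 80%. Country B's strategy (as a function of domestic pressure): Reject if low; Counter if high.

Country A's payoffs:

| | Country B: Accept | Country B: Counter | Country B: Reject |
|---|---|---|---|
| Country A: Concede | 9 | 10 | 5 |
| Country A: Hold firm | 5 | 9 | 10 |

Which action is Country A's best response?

Hold firm

E[Concede] = 0.2·(5) + 0.8·(10) = 9
E[Hold firm] = 0.2·(10) + 0.8·(9) = 9.2
Best response: Hold firm (9.2 is the largest).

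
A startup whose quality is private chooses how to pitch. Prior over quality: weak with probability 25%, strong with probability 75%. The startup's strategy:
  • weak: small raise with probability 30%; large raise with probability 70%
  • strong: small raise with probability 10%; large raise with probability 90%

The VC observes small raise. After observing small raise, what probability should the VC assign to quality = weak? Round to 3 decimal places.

0.500

P(small raise) = 0.25·0.3 + 0.75·0.1 = 0.15
P(weak | small raise) = (0.25·0.3) / 0.15 = 0.075 / 0.15 = 0.5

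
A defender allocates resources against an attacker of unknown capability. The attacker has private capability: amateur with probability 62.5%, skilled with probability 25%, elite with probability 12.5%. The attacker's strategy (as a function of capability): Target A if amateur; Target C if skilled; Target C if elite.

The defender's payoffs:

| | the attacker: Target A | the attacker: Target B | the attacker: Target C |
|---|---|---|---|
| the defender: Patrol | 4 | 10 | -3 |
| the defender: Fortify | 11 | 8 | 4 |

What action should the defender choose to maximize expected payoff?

Fortify

Compute the defender's expected payoff for each action, taking the expectation over the attacker's type.
E[Patrol] = 0.625·(4) + 0.25·(-3) + 0.125·(-3) = 1.375
E[Fortify] = 0.625·(11) + 0.25·(4) + 0.125·(4) = 8.375
Best response: Fortify (8.375 is the largest).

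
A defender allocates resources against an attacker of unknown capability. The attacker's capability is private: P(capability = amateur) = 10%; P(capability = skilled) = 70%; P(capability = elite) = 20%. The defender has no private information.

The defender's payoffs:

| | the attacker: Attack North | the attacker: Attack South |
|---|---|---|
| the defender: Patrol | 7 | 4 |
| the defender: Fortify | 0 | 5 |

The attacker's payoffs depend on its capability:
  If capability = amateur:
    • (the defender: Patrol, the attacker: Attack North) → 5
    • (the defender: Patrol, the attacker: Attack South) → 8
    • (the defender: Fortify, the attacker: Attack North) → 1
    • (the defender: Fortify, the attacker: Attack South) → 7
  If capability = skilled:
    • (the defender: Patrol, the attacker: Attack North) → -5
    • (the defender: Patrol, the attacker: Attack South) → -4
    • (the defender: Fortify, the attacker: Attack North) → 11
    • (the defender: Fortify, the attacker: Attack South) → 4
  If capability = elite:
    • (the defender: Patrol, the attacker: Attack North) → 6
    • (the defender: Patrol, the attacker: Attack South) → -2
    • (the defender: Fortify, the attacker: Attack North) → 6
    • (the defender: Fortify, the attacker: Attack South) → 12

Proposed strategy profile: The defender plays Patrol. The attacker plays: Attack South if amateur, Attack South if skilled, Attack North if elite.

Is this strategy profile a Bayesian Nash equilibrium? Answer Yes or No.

A profile is a BNE iff every type of every player is best-responding given beliefs about the other side.
The defender plays Patrol: E[Patrol] = 0.1·(4) + 0.7·(4) + 0.2·(7) = 4.6; E[Fortify] = 4. Best-responding. ✓
The attacker (capability amateur), facing Patrol: Attack North gives 5, Attack South gives 8. Proposed Attack South is best. ✓
The attacker (capability skilled), facing Patrol: Attack North gives -5, Attack South gives -4. Proposed Attack South is best. ✓
The attacker (capability elite), facing Patrol: Attack North gives 6, Attack South gives -2. Proposed Attack North is best. ✓

Yes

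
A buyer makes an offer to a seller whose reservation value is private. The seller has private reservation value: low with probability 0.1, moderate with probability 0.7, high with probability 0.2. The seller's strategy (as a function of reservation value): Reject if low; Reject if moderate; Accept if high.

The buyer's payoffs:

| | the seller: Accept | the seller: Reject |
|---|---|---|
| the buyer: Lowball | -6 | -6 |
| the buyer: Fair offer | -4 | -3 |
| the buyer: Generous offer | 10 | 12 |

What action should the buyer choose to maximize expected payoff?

E[Lowball] = 0.1·(-6) + 0.7·(-6) + 0.2·(-6) = -6
E[Fair offer] = 0.1·(-3) + 0.7·(-3) + 0.2·(-4) = -3.2
E[Generous offer] = 0.1·(12) + 0.7·(12) + 0.2·(10) = 11.6
Best response: Generous offer (11.6 is the largest).

Generous offer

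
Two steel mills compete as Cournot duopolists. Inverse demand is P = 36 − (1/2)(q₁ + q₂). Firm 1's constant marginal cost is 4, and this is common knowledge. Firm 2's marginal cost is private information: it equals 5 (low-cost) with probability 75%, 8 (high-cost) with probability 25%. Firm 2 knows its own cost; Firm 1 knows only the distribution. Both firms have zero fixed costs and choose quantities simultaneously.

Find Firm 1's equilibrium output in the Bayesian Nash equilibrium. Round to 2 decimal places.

22.50

Type-c best response for Firm 2: q₂(c) = (36 − c) − q₁/2.
Firm 1 maximizes expected profit; its first-order condition is 36 − q₁ − (1/2)E[q₂] − 4 = 0.
Substituting E[q₂] and solving: E[c₂] = 5.75, so q₁ = (36 − 2·4 + 5.75)/(3/2) = 22.5.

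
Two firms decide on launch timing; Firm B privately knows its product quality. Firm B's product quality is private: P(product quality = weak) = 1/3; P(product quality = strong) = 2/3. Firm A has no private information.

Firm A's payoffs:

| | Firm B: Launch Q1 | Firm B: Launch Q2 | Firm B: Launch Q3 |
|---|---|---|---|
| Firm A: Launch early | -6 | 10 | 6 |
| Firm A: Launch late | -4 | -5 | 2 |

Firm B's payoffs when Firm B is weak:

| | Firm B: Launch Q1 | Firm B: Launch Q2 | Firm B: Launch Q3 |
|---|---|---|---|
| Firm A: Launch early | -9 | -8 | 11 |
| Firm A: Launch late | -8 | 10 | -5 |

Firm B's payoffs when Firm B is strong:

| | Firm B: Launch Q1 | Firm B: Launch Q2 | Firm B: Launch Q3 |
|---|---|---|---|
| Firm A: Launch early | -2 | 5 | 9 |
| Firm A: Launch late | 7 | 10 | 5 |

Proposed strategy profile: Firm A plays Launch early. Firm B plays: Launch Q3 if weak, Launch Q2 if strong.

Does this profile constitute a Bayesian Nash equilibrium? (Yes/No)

A profile is a BNE iff every type of every player is best-responding given beliefs about the other side.
Firm A plays Launch early: E[Launch early] = 1/3·(6) + 2/3·(10) = 26/3; E[Launch late] = -8/3. Best-responding. ✓
Firm B (product quality weak), facing Launch early: Launch Q1 gives -9, Launch Q2 gives -8, Launch Q3 gives 11. Proposed Launch Q3 is best. ✓
Firm B (product quality strong), facing Launch early: Launch Q1 gives -2, Launch Q2 gives 5, Launch Q3 gives 9. Proposed Launch Q2 is not best — profitable deviation exists. ✗

No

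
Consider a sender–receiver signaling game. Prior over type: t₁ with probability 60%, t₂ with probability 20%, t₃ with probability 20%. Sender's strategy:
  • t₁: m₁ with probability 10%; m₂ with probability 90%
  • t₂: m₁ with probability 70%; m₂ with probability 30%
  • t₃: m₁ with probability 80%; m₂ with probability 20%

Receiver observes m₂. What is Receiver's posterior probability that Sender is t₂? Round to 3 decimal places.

0.094

Apply Bayes' rule using the sender's strategy as the likelihood.
P(m₂) = 0.6·0.9 + 0.2·0.3 + 0.2·0.2 = 0.64
P(t₂ | m₂) = (0.2·0.3) / 0.64 = 0.06 / 0.64 = 0.09375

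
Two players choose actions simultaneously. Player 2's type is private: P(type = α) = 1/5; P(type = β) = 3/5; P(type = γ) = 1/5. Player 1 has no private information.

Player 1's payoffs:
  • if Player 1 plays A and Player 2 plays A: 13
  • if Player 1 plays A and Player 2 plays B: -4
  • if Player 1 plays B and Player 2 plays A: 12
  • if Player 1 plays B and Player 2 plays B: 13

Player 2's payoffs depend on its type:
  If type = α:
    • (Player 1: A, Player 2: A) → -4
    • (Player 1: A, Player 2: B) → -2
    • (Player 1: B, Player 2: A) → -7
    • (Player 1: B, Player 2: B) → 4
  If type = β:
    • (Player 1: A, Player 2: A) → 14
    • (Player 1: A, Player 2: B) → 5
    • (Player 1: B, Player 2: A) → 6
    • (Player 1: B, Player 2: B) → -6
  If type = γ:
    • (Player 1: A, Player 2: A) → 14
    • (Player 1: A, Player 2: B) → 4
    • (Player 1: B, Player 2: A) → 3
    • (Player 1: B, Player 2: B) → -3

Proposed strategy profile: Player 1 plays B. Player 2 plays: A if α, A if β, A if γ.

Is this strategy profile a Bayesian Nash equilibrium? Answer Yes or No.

A profile is a BNE iff every type of every player is best-responding given beliefs about the other side.
Player 1 plays B: E[B] = 1/5·(12) + 3/5·(12) + 1/5·(12) = 12; E[A] = 13. Not best-responding. ✗
Player 2 (type α), facing B: A gives -7, B gives 4. Proposed A is not best — profitable deviation exists. ✗
Player 2 (type β), facing B: A gives 6, B gives -6. Proposed A is best. ✓
Player 2 (type γ), facing B: A gives 3, B gives -3. Proposed A is best. ✓

No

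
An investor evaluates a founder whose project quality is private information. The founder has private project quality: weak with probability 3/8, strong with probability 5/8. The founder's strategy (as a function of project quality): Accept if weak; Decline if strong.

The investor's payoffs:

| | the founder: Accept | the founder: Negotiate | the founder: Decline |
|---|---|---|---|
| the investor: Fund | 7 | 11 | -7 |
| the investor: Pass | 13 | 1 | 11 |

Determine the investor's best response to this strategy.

Pass

Compute the investor's expected payoff for each action, taking the expectation over the founder's type.
E[Fund] = 3/8·(7) + 5/8·(-7) = -7/4
E[Pass] = 3/8·(13) + 5/8·(11) = 47/4
Best response: Pass (47/4 is the largest).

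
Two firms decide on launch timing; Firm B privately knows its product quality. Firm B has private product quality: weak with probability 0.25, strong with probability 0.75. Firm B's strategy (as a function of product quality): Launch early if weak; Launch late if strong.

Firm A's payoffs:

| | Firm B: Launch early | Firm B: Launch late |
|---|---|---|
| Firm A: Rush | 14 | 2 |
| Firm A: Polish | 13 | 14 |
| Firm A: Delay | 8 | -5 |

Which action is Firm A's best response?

Polish

E[Rush] = 0.25·(14) + 0.75·(2) = 5
E[Polish] = 0.25·(13) + 0.75·(14) = 13.75
E[Delay] = 0.25·(8) + 0.75·(-5) = -1.75
Best response: Polish (13.75 is the largest).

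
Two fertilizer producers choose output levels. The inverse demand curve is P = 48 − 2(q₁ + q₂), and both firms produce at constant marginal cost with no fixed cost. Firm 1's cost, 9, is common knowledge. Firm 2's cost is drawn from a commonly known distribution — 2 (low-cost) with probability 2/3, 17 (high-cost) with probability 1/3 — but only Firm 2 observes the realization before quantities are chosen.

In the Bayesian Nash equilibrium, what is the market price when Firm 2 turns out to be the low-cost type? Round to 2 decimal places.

Type-c best response for Firm 2: q₂(c) = (48 − c)/4 − q₁/2.
Firm 1 maximizes expected profit; its first-order condition is 48 − 4q₁ − 2E[q₂] − 9 = 0.
Substituting E[q₂] and solving: E[c₂] = 7, so q₁ = (48 − 2·9 + 7)/6 = 6.16667.
q₂(low-cost) = 8.41667, so P = 48 − 2·(6.16667 + 8.41667) = 18.8333.

18.83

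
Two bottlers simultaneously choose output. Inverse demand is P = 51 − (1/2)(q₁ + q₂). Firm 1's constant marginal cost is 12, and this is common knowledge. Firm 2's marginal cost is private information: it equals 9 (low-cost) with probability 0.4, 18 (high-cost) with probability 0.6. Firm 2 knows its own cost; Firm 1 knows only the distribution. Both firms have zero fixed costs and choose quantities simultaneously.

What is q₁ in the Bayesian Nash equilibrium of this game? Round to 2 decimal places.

Type-c best response for Firm 2: q₂(c) = (51 − c) − q₁/2.
Firm 1 maximizes expected profit; its first-order condition is 51 − q₁ − (1/2)E[q₂] − 12 = 0.
Substituting E[q₂] and solving: E[c₂] = 14.4, so q₁ = (51 − 2·12 + 14.4)/(3/2) = 27.6.

27.60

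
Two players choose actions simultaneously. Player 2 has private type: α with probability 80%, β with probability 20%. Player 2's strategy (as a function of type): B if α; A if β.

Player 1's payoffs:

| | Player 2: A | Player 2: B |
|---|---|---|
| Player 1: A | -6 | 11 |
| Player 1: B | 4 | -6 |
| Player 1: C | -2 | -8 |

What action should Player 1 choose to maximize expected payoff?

E[A] = 0.8·(11) + 0.2·(-6) = 7.6
E[B] = 0.8·(-6) + 0.2·(4) = -4
E[C] = 0.8·(-8) + 0.2·(-2) = -6.8
Best response: A (7.6 is the largest).

A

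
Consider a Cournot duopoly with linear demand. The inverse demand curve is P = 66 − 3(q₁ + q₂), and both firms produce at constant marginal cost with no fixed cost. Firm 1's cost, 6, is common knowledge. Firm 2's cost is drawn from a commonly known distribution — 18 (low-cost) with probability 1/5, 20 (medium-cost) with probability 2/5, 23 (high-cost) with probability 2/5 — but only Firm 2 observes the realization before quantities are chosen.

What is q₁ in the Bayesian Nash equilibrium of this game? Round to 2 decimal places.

8.31

Type-c best response for Firm 2: q₂(c) = (66 − c)/6 − q₁/2.
Firm 1 maximizes expected profit; its first-order condition is 66 − 6q₁ − 3E[q₂] − 6 = 0.
Substituting E[q₂] and solving: E[c₂] = 20.8, so q₁ = (66 − 2·6 + 20.8)/9 = 8.31111.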